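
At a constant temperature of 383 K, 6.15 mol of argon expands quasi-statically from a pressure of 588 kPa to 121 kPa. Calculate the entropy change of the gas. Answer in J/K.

For an isothermal ideal gas ΔS_gas = nR ln(P₁/P₂) = 6.15 × 8.314 × ln(588/121) = 80.8 J/K.

ΔS_gas = 80.8 J/K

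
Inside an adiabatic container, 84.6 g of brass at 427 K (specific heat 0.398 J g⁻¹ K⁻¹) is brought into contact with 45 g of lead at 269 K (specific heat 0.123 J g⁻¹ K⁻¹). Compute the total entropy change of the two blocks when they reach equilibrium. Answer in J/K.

ΔS_total = 0.454 J/K

Energy balance: T_f = (m₁c₁T₁ + m₂c₂T₂)/(m₁c₁ + m₂c₂) = 404.69 K.
ΔS₁ = m₁c₁ ln(T_f/T₁) = 33.6708 × ln(404.69/427) = -1.807 J/K.
ΔS₂ = m₂c₂ ln(T_f/T₂) = 5.535 × ln(404.69/269) = 2.261 J/K.
ΔS_total = -1.807 + 2.261 = 0.454 J/K.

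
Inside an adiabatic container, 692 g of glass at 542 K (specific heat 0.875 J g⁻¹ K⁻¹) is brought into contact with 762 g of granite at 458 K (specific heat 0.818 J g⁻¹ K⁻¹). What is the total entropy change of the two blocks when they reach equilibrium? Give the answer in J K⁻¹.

ΔS_total = 4.35 J/K

Energy balance: T_f = (m₁c₁T₁ + m₂c₂T₂)/(m₁c₁ + m₂c₂) = 499.39 K.
ΔS₁ = m₁c₁ ln(T_f/T₁) = 605.5 × ln(499.39/542) = -49.58 J/K.
ΔS₂ = m₂c₂ ln(T_f/T₂) = 623.316 × ln(499.39/458) = 53.93 J/K.
ΔS_total = -49.58 + 53.93 = 4.35 J/K.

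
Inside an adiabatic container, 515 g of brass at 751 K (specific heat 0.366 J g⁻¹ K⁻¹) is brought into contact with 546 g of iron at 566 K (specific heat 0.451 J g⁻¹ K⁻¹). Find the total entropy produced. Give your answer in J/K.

Energy balance: T_f = (m₁c₁T₁ + m₂c₂T₂)/(m₁c₁ + m₂c₂) = 646.21 K.
ΔS₁ = m₁c₁ ln(T_f/T₁) = 188.49 × ln(646.21/751) = -28.33 J/K.
ΔS₂ = m₂c₂ ln(T_f/T₂) = 246.246 × ln(646.21/566) = 32.64 J/K.
ΔS_total = -28.33 + 32.64 = 4.31 J/K.

ΔS_total = 4.31 J/K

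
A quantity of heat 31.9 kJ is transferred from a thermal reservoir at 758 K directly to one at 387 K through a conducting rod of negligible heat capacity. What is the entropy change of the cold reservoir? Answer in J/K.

The cold reservoir gains heat Q, so ΔS_cold = +Q/T_C = 31900/387 = 82.4 J/K.

ΔS_cold = 82.4 J/K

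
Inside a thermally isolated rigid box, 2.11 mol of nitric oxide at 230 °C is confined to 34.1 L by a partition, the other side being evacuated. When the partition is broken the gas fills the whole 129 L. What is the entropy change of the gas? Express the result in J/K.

No heat is exchanged and no work is done, so the ideal-gas temperature stays constant.
Entropy is a state function; using a reversible isothermal path, ΔS_gas = nR ln(V₂/V₁) = 2.11 × 8.314 × ln(129/34.1) = 23.3 J/K.

ΔS_gas = 23.3 J/K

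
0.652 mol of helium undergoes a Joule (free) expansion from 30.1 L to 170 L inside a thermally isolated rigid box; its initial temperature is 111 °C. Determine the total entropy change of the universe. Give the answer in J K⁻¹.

ΔS_universe = 9.38 J/K

No heat is exchanged and no work is done, so the ideal-gas temperature stays constant.
Entropy is a state function; using a reversible isothermal path, ΔS_gas = nR ln(V₂/V₁) = 0.652 × 8.314 × ln(170/30.1) = 9.38 J/K.
The insulated surroundings exchange no heat, so ΔS_surr = 0 and ΔS_universe = ΔS_gas.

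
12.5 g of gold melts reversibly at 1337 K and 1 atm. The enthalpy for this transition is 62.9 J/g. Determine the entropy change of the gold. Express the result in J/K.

Heat absorbed by the substance: Q = mL = 12.5 × 62.9 = 786.25 J.
At constant T, ΔS = Q_rev/T = 786.25 / 1337 = 0.588 J/K.

ΔS = 0.588 J/K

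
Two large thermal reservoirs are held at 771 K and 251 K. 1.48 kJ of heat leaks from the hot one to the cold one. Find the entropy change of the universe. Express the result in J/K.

ΔS_hot = −Q/T_H = −1480/771 = -1.92 J/K and ΔS_cold = +Q/T_C = 1480/251 = 5.896 J/K.
ΔS_total = -1.92 + 5.896 = 3.98 J/K, positive as the second law requires.

ΔS_total = 3.98 J/K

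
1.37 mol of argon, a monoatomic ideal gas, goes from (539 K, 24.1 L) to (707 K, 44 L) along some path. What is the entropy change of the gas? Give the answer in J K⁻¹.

ΔS = 11.5 J/K

Entropy is a state function: ΔS = nC_V ln(T₂/T₁) + nR ln(V₂/V₁), with C_V = 3R/2 = 12.47 J mol⁻¹ K⁻¹ for a monoatomic ideal gas.
ΔS = 1.37 × [12.47 × ln(707/539) + 8.314 × ln(44/24.1)] = 11.5 J/K.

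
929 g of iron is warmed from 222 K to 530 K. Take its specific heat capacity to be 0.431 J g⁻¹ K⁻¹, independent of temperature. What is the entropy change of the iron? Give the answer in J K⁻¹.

ΔS = 348 J/K

ΔS = ∫dQ_rev/T = m c ln(T₂/T₁) = 929 × 0.431 × ln(530/222) = 348 J/K.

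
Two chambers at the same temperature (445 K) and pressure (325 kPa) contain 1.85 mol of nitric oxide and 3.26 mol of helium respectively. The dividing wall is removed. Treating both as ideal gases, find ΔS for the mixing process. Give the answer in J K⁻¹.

ΔS_mix = 27.8 J/K

Mole fractions: x_A = 1.85/5.11 = 0.362, x_B = 0.638.
ΔS_mix = −R(n_A ln x_A + n_B ln x_B) = −8.314 × (1.85 ln 0.362 + 3.26 ln 0.638) = 27.8 J/K.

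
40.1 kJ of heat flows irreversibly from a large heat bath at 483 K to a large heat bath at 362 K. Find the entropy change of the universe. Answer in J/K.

ΔS_hot = −Q/T_H = −40100/483 = -83.02 J/K and ΔS_cold = +Q/T_C = 40100/362 = 110.8 J/K.
ΔS_total = -83.02 + 110.8 = 27.8 J/K, positive as the second law requires.

ΔS_total = 27.8 J/K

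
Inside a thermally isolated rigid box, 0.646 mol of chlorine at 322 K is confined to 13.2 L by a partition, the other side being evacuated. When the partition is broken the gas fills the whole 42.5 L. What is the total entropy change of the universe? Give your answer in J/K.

ΔS_universe = 6.28 J/K

No heat is exchanged and no work is done, so the ideal-gas temperature stays constant.
Entropy is a state function; using a reversible isothermal path, ΔS_gas = nR ln(V₂/V₁) = 0.646 × 8.314 × ln(42.5/13.2) = 6.28 J/K.
The insulated surroundings exchange no heat, so ΔS_surr = 0 and ΔS_universe = ΔS_gas.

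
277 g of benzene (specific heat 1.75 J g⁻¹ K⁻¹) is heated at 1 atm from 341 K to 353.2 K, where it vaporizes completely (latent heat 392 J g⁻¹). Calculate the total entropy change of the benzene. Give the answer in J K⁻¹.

Warming step: ΔS₁ = m c ln(T_tr/T_i) = 277 × 1.75 × ln(353.2/341) = 17.04 J/K.
Phase change: ΔS₂ = +mL/T_tr = 277 × 392 / 353.2 = 307.4 J/K.
ΔS_total = (17.04) + (307.4) = 324 J/K.

ΔS = 324 J/K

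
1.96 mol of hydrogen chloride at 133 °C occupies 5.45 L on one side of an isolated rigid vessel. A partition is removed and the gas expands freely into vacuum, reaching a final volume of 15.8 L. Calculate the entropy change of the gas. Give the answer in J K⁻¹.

For an ideal gas in free expansion Q = 0 and W = 0, so T is unchanged.
Entropy is a state function; using a reversible isothermal path, ΔS_gas = nR ln(V₂/V₁) = 1.96 × 8.314 × ln(15.8/5.45) = 17.3 J/K.

ΔS_gas = 17.3 J/K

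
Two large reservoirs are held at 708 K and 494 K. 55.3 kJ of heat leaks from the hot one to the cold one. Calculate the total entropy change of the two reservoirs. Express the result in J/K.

ΔS_hot = −Q/T_H = −55300/708 = -78.11 J/K and ΔS_cold = +Q/T_C = 55300/494 = 111.9 J/K.
ΔS_total = -78.11 + 111.9 = 33.8 J/K, positive as the second law requires.

ΔS_total = 33.8 J/K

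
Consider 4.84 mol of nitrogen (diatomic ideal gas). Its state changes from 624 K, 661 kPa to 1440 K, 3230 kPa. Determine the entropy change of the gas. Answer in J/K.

ΔS = 53.9 J/K

ΔS = nC_p ln(T₂/T₁) − nR ln(P₂/P₁), with C_p = 7R/2 = 29.1 J mol⁻¹ K⁻¹ for a diatomic ideal gas.
ΔS = 4.84 × [29.1 × ln(1440/624) − 8.314 × ln(3230/661)] = 53.9 J/K.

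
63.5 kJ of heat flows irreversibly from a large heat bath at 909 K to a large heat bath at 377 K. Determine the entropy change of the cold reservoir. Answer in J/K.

The cold reservoir gains heat Q, so ΔS_cold = +Q/T_C = 63500/377 = 168 J/K.

ΔS_cold = 168 J/K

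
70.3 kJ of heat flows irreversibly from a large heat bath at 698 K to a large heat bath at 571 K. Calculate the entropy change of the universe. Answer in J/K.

ΔS_hot = −Q/T_H = −70300/698 = -100.7 J/K and ΔS_cold = +Q/T_C = 70300/571 = 123.1 J/K.
ΔS_total = -100.7 + 123.1 = 22.4 J/K, positive as the second law requires.

ΔS_total = 22.4 J/K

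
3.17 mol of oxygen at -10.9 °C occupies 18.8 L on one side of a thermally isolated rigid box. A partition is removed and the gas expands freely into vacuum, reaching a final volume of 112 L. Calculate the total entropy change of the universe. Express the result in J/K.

No heat is exchanged and no work is done, so the ideal-gas temperature stays constant.
Entropy is a state function; using a reversible isothermal path, ΔS_gas = nR ln(V₂/V₁) = 3.17 × 8.314 × ln(112/18.8) = 47 J/K.
The insulated surroundings exchange no heat, so ΔS_surr = 0 and ΔS_universe = ΔS_gas.

ΔS_universe = 47 J/K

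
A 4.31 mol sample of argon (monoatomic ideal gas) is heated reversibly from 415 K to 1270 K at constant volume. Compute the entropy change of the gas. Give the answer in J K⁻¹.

ΔS = 60.1 J/K

At constant volume, ΔS = nC_V ln(T₂/T₁) with C_V = 3R/2 = 12.47 J mol⁻¹ K⁻¹.
ΔS = 4.31 × 12.47 × ln(1270/415) = 60.1 J/K.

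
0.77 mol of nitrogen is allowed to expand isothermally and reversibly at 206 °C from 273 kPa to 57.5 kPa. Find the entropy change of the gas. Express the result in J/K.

For an isothermal ideal gas ΔS_gas = nR ln(P₁/P₂) = 0.77 × 8.314 × ln(273/57.5) = 9.97 J/K.

ΔS_gas = 9.97 J/K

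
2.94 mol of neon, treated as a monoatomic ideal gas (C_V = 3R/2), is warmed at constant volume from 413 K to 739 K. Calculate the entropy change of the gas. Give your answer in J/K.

At constant volume, ΔS = nC_V ln(T₂/T₁) with C_V = 3R/2 = 12.47 J mol⁻¹ K⁻¹.
ΔS = 2.94 × 12.47 × ln(739/413) = 21.3 J/K.

ΔS = 21.3 J/K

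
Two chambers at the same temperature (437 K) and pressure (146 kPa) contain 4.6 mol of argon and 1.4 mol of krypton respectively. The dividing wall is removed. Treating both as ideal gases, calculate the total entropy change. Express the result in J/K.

Mole fractions: x_A = 4.6/6 = 0.767, x_B = 0.233.
ΔS_mix = −R(n_A ln x_A + n_B ln x_B) = −8.314 × (4.6 ln 0.767 + 1.4 ln 0.233) = 27.1 J/K.

ΔS_mix = 27.1 J/K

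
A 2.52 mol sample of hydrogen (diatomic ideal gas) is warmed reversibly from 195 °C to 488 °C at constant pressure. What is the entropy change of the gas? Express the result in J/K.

ΔS = 35.6 J/K

In kelvin: T₁ = 468.15 K, T₂ = 761.15 K. At constant pressure, ΔS = nC_p ln(T₂/T₁) with C_p = 7R/2 = 29.1 J mol⁻¹ K⁻¹.
ΔS = 2.52 × 29.1 × ln(761.15/468.15) = 35.6 J/K.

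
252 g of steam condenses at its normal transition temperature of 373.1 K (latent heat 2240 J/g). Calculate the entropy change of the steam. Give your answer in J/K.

ΔS = -1510 J/K

Heat released by the substance: Q = −mL = −252 × 2240 = −564480 J.
At constant T, ΔS = Q_rev/T = −564480 / 373.1 = -1510 J/K.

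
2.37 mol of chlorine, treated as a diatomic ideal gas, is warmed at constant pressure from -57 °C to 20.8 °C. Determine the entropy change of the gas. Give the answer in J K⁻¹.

ΔS = 21.2 J/K

In kelvin: T₁ = 216.15 K, T₂ = 293.95 K. At constant pressure, ΔS = nC_p ln(T₂/T₁) with C_p = 7R/2 = 29.1 J mol⁻¹ K⁻¹.
ΔS = 2.37 × 29.1 × ln(293.95/216.15) = 21.2 J/K.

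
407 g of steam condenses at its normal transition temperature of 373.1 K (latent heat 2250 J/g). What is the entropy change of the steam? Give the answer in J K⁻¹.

ΔS = -2450 J/K

Heat released by the substance: Q = −mL = −407 × 2250 = −915750 J.
At constant T, ΔS = Q_rev/T = −915750 / 373.1 = -2450 J/K.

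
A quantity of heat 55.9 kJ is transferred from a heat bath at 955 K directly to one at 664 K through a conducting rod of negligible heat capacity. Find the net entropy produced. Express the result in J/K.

ΔS_total = 25.7 J/K

ΔS_hot = −Q/T_H = −55900/955 = -58.53 J/K and ΔS_cold = +Q/T_C = 55900/664 = 84.19 J/K.
ΔS_total = -58.53 + 84.19 = 25.7 J/K, positive as the second law requires.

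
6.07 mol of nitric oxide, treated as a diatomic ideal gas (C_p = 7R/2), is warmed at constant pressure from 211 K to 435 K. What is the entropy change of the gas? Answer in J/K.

At constant pressure, ΔS = nC_p ln(T₂/T₁) with C_p = 7R/2 = 29.1 J mol⁻¹ K⁻¹.
ΔS = 6.07 × 29.1 × ln(435/211) = 128 J/K.

ΔS = 128 J/K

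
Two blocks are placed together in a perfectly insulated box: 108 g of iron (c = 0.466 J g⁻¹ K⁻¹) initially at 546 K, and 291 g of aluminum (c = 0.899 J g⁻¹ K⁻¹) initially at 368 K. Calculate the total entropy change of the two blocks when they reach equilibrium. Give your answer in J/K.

Energy balance: T_f = (m₁c₁T₁ + m₂c₂T₂)/(m₁c₁ + m₂c₂) = 396.72 K.
ΔS₁ = m₁c₁ ln(T_f/T₁) = 50.328 × ln(396.72/546) = -16.074 J/K.
ΔS₂ = m₂c₂ ln(T_f/T₂) = 261.609 × ln(396.72/368) = 19.658 J/K.
ΔS_total = -16.074 + 19.658 = 3.58 J/K.

ΔS_total = 3.58 J/K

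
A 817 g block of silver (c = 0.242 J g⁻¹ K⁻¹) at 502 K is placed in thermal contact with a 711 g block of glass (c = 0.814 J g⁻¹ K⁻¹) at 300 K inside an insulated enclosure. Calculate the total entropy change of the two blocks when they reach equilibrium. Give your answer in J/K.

Energy balance: T_f = (m₁c₁T₁ + m₂c₂T₂)/(m₁c₁ + m₂c₂) = 351.44 K.
ΔS₁ = m₁c₁ ln(T_f/T₁) = 197.714 × ln(351.44/502) = -70.5 J/K.
ΔS₂ = m₂c₂ ln(T_f/T₂) = 578.754 × ln(351.44/300) = 91.58 J/K.
ΔS_total = -70.5 + 91.58 = 21.1 J/K.

ΔS_total = 21.1 J/K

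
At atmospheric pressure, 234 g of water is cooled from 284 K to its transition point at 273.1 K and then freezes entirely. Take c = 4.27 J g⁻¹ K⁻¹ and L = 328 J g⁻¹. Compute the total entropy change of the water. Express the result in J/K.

Cooling step: ΔS₁ = m c ln(T_tr/T_i) = 234 × 4.27 × ln(273.1/284) = -39.1 J/K.
Phase change: ΔS₂ = −mL/T_tr = −234 × 328 / 273.1 = -281 J/K.
ΔS_total = (-39.1) + (-281) = -320 J/K.

ΔS = -320 J/K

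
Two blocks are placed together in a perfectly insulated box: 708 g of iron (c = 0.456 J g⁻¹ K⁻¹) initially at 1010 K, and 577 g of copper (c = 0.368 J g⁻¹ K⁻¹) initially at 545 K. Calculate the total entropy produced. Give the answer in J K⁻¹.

Energy balance: T_f = (m₁c₁T₁ + m₂c₂T₂)/(m₁c₁ + m₂c₂) = 825.51 K.
ΔS₁ = m₁c₁ ln(T_f/T₁) = 322.848 × ln(825.51/1010) = -65.12 J/K.
ΔS₂ = m₂c₂ ln(T_f/T₂) = 212.336 × ln(825.51/545) = 88.17 J/K.
ΔS_total = -65.12 + 88.17 = 23 J/K.

ΔS_total = 23 J/K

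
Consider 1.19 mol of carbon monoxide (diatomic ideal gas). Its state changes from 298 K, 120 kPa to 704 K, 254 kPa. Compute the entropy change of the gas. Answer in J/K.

ΔS = nC_p ln(T₂/T₁) − nR ln(P₂/P₁), with C_p = 7R/2 = 29.1 J mol⁻¹ K⁻¹ for a diatomic ideal gas.
ΔS = 1.19 × [29.1 × ln(704/298) − 8.314 × ln(254/120)] = 22.4 J/K.

ΔS = 22.4 J/K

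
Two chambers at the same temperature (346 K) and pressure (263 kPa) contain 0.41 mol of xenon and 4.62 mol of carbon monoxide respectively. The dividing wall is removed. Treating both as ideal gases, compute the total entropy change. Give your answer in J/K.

Mole fractions: x_A = 0.41/5.03 = 0.0815, x_B = 0.918.
ΔS_mix = −R(n_A ln x_A + n_B ln x_B) = −8.314 × (0.41 ln 0.0815 + 4.62 ln 0.918) = 11.8 J/K.

ΔS_mix = 11.8 J/K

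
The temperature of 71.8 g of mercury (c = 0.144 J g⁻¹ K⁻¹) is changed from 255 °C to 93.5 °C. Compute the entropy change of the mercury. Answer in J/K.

In kelvin: T₁ = 528.15 K, T₂ = 366.65 K. ΔS = ∫dQ_rev/T = m c ln(T₂/T₁) = 71.8 × 0.144 × ln(366.65/528.15) = -3.77 J/K.

ΔS = -3.77 J/K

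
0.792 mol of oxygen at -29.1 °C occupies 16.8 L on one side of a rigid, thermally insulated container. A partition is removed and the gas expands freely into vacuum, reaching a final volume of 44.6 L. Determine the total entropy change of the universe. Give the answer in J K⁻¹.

No heat is exchanged and no work is done, so the ideal-gas temperature stays constant.
Entropy is a state function; using a reversible isothermal path, ΔS_gas = nR ln(V₂/V₁) = 0.792 × 8.314 × ln(44.6/16.8) = 6.43 J/K.
The insulated surroundings exchange no heat, so ΔS_surr = 0 and ΔS_universe = ΔS_gas.

ΔS_universe = 6.43 J/K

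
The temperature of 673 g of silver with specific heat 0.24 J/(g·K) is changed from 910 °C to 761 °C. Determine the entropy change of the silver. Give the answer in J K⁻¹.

In kelvin: T₁ = 1183.15 K, T₂ = 1034.15 K. ΔS = ∫dQ_rev/T = m c ln(T₂/T₁) = 673 × 0.24 × ln(1034.15/1183.15) = -21.7 J/K.

ΔS = -21.7 J/K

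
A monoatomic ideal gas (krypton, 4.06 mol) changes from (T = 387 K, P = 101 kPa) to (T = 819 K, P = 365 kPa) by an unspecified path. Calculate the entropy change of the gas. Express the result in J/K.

ΔS = nC_p ln(T₂/T₁) − nR ln(P₂/P₁), with C_p = 5R/2 = 20.79 J mol⁻¹ K⁻¹ for a monoatomic ideal gas.
ΔS = 4.06 × [20.79 × ln(819/387) − 8.314 × ln(365/101)] = 19.9 J/K.

ΔS = 19.9 J/K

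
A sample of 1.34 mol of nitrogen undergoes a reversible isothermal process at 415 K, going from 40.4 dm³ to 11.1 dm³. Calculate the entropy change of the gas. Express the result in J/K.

For an isothermal ideal gas ΔS_gas = nR ln(V₂/V₁) = 1.34 × 8.314 × ln(11.1/40.4) = -14.4 J/K.

ΔS_gas = -14.4 J/K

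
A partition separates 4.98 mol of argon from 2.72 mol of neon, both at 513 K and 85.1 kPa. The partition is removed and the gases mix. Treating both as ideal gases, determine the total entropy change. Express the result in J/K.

Mole fractions: x_A = 4.98/7.7 = 0.647, x_B = 0.353.
ΔS_mix = −R(n_A ln x_A + n_B ln x_B) = −8.314 × (4.98 ln 0.647 + 2.72 ln 0.353) = 41.6 J/K.

ΔS_mix = 41.6 J/K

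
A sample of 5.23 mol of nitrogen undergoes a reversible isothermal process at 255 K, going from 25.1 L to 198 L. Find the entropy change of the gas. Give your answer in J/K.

For an isothermal ideal gas ΔS_gas = nR ln(V₂/V₁) = 5.23 × 8.314 × ln(198/25.1) = 89.8 J/K.

ΔS_gas = 89.8 J/K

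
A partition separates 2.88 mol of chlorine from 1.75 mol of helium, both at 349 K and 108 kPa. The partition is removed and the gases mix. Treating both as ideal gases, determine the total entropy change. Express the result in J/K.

ΔS_mix = 25.5 J/K

Mole fractions: x_A = 2.88/4.63 = 0.622, x_B = 0.378.
ΔS_mix = −R(n_A ln x_A + n_B ln x_B) = −8.314 × (2.88 ln 0.622 + 1.75 ln 0.378) = 25.5 J/K.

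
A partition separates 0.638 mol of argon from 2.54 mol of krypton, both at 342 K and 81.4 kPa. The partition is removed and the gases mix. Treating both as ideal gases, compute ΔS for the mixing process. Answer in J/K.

ΔS_mix = 13.2 J/K

Mole fractions: x_A = 0.638/3.18 = 0.201, x_B = 0.799.
ΔS_mix = −R(n_A ln x_A + n_B ln x_B) = −8.314 × (0.638 ln 0.201 + 2.54 ln 0.799) = 13.2 J/K.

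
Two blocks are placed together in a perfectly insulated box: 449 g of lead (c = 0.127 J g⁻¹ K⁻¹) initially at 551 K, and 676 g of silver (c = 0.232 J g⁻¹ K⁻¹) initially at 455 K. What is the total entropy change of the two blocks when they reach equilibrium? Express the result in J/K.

ΔS_total = 0.789 J/K

Energy balance: T_f = (m₁c₁T₁ + m₂c₂T₂)/(m₁c₁ + m₂c₂) = 480.6 K.
ΔS₁ = m₁c₁ ln(T_f/T₁) = 57.023 × ln(480.6/551) = -7.795 J/K.
ΔS₂ = m₂c₂ ln(T_f/T₂) = 156.832 × ln(480.6/455) = 8.584 J/K.
ΔS_total = -7.795 + 8.584 = 0.789 J/K.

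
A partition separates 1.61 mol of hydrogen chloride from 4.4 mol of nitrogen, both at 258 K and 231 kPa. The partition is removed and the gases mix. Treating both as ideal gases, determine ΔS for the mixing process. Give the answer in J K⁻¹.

Mole fractions: x_A = 1.61/6.01 = 0.268, x_B = 0.732.
ΔS_mix = −R(n_A ln x_A + n_B ln x_B) = −8.314 × (1.61 ln 0.268 + 4.4 ln 0.732) = 29 J/K.

ΔS_mix = 29 J/K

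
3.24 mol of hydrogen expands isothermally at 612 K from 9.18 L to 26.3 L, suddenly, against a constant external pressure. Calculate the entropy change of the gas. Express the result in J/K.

ΔS_gas = 28.4 J/K

Entropy is a state function, so ΔS_gas depends only on the end states.
For an isothermal ideal gas ΔS_gas = nR ln(V₂/V₁) = 3.24 × 8.314 × ln(26.3/9.18) = 28.4 J/K.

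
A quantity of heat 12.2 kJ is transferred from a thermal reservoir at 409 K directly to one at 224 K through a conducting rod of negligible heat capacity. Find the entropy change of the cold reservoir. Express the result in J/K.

ΔS_cold = 54.5 J/K

The cold reservoir gains heat Q, so ΔS_cold = +Q/T_C = 12200/224 = 54.5 J/K.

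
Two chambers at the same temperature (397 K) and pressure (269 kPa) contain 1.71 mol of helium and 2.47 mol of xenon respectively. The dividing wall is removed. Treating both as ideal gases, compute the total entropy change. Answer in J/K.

Mole fractions: x_A = 1.71/4.18 = 0.409, x_B = 0.591.
ΔS_mix = −R(n_A ln x_A + n_B ln x_B) = −8.314 × (1.71 ln 0.409 + 2.47 ln 0.591) = 23.5 J/K.

ΔS_mix = 23.5 J/K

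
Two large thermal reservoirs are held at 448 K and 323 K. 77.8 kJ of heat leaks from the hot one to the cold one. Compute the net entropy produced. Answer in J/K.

ΔS_total = 67.2 J/K

ΔS_hot = −Q/T_H = −77800/448 = -173.7 J/K and ΔS_cold = +Q/T_C = 77800/323 = 240.9 J/K.
ΔS_total = -173.7 + 240.9 = 67.2 J/K, positive as the second law requires.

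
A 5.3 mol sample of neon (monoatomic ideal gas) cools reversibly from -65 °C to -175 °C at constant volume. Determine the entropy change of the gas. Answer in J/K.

In kelvin: T₁ = 208.15 K, T₂ = 98.15 K. At constant volume, ΔS = nC_V ln(T₂/T₁) with C_V = 3R/2 = 12.47 J mol⁻¹ K⁻¹.
ΔS = 5.3 × 12.47 × ln(98.15/208.15) = -49.7 J/K.

ΔS = -49.7 J/K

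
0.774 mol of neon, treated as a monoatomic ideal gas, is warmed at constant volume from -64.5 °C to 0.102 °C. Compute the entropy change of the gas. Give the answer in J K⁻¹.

ΔS = 2.6 J/K

In kelvin: T₁ = 208.65 K, T₂ = 273.252 K. At constant volume, ΔS = nC_V ln(T₂/T₁) with C_V = 3R/2 = 12.47 J mol⁻¹ K⁻¹.
ΔS = 0.774 × 12.47 × ln(273.252/208.65) = 2.6 J/K.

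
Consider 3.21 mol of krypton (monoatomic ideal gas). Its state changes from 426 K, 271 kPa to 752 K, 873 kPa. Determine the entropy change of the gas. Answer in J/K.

ΔS = nC_p ln(T₂/T₁) − nR ln(P₂/P₁), with C_p = 5R/2 = 20.79 J mol⁻¹ K⁻¹ for a monoatomic ideal gas.
ΔS = 3.21 × [20.79 × ln(752/426) − 8.314 × ln(873/271)] = 6.7 J/K.

ΔS = 6.7 J/K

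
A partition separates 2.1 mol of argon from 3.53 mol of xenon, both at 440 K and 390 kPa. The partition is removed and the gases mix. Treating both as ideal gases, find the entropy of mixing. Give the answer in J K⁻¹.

Mole fractions: x_A = 2.1/5.63 = 0.373, x_B = 0.627.
ΔS_mix = −R(n_A ln x_A + n_B ln x_B) = −8.314 × (2.1 ln 0.373 + 3.53 ln 0.627) = 30.9 J/K.

ΔS_mix = 30.9 J/K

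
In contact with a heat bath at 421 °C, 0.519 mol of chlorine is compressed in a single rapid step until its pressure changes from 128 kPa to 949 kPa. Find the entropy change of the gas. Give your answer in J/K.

ΔS_gas = -8.64 J/K

Entropy is a state function, so ΔS_gas depends only on the end states.
For an isothermal ideal gas ΔS_gas = nR ln(P₁/P₂) = 0.519 × 8.314 × ln(128/949) = -8.64 J/K.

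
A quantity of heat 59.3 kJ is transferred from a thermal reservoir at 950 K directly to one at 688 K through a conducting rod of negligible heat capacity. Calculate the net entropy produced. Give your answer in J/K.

ΔS_total = 23.8 J/K

ΔS_hot = −Q/T_H = −59300/950 = -62.42 J/K and ΔS_cold = +Q/T_C = 59300/688 = 86.19 J/K.
ΔS_total = -62.42 + 86.19 = 23.8 J/K, positive as the second law requires.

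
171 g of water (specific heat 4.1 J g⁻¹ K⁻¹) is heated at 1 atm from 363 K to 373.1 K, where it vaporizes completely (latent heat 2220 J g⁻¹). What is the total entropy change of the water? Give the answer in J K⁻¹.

ΔS = 1040 J/K

Warming step: ΔS₁ = m c ln(T_tr/T_i) = 171 × 4.1 × ln(373.1/363) = 19.24 J/K.
Phase change: ΔS₂ = +mL/T_tr = 171 × 2220 / 373.1 = 1017 J/K.
ΔS_total = (19.24) + (1017) = 1040 J/K.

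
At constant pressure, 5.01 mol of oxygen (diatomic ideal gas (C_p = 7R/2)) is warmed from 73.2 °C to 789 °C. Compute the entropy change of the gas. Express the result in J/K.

In kelvin: T₁ = 346.35 K, T₂ = 1062.15 K. At constant pressure, ΔS = nC_p ln(T₂/T₁) with C_p = 7R/2 = 29.1 J mol⁻¹ K⁻¹.
ΔS = 5.01 × 29.1 × ln(1062.15/346.35) = 163 J/K.

ΔS = 163 J/K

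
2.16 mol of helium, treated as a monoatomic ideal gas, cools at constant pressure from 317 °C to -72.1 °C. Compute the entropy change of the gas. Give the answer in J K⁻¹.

ΔS = -48.3 J/K

In kelvin: T₁ = 590.15 K, T₂ = 201.05 K. At constant pressure, ΔS = nC_p ln(T₂/T₁) with C_p = 5R/2 = 20.79 J mol⁻¹ K⁻¹.
ΔS = 2.16 × 20.79 × ln(201.05/590.15) = -48.3 J/K.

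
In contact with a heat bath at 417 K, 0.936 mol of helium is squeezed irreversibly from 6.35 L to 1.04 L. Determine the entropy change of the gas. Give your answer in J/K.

ΔS_gas = -14.1 J/K

Entropy is a state function, so ΔS_gas depends only on the end states.
For an isothermal ideal gas ΔS_gas = nR ln(V₂/V₁) = 0.936 × 8.314 × ln(1.04/6.35) = -14.1 J/K.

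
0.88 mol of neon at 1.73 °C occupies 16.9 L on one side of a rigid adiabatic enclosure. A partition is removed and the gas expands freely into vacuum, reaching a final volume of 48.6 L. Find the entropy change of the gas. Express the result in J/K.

No heat is exchanged and no work is done, so the ideal-gas temperature stays constant.
Entropy is a state function; using a reversible isothermal path, ΔS_gas = nR ln(V₂/V₁) = 0.88 × 8.314 × ln(48.6/16.9) = 7.73 J/K.

ΔS_gas = 7.73 J/K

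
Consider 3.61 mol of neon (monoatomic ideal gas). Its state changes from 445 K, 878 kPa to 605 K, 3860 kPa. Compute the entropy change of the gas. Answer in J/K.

ΔS = nC_p ln(T₂/T₁) − nR ln(P₂/P₁), with C_p = 5R/2 = 20.79 J mol⁻¹ K⁻¹ for a monoatomic ideal gas.
ΔS = 3.61 × [20.79 × ln(605/445) − 8.314 × ln(3860/878)] = -21.4 J/K.

ΔS = -21.4 J/K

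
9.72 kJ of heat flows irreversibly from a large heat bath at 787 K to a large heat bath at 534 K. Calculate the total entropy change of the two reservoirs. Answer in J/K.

ΔS_total = 5.85 J/K

ΔS_hot = −Q/T_H = −9720/787 = -12.35 J/K and ΔS_cold = +Q/T_C = 9720/534 = 18.2 J/K.
ΔS_total = -12.35 + 18.2 = 5.85 J/K, positive as the second law requires.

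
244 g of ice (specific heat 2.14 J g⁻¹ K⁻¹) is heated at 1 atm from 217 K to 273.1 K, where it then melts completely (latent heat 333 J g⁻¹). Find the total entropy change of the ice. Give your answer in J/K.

ΔS = 418 J/K

Warming step: ΔS₁ = m c ln(T_tr/T_i) = 244 × 2.14 × ln(273.1/217) = 120.1 J/K.
Phase change: ΔS₂ = +mL/T_tr = 244 × 333 / 273.1 = 297.5 J/K.
ΔS_total = (120.1) + (297.5) = 418 J/K.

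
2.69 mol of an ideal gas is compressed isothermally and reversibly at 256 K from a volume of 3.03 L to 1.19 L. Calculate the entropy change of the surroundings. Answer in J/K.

ΔS_surr = 20.9 J/K

For an isothermal ideal gas ΔS_gas = nR ln(V₂/V₁) = 2.69 × 8.314 × ln(1.19/3.03) = -20.9 J/K.
The process is reversible, so ΔS_surr = −ΔS_gas = 20.9 J/K and ΔS_universe = 0.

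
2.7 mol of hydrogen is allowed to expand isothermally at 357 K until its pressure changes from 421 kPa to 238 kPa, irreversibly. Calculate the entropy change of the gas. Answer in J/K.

Entropy is a state function, so ΔS_gas depends only on the end states.
For an isothermal ideal gas ΔS_gas = nR ln(P₁/P₂) = 2.7 × 8.314 × ln(421/238) = 12.8 J/K.

ΔS_gas = 12.8 J/K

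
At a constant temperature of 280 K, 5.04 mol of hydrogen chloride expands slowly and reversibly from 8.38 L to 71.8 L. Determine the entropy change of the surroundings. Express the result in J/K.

For an isothermal ideal gas ΔS_gas = nR ln(V₂/V₁) = 5.04 × 8.314 × ln(71.8/8.38) = 90 J/K.
The process is reversible, so ΔS_surr = −ΔS_gas = -90 J/K and ΔS_universe = 0.

ΔS_surr = -90 J/K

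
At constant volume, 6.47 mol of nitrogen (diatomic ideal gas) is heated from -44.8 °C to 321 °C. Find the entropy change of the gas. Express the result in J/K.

ΔS = 129 J/K

In kelvin: T₁ = 228.35 K, T₂ = 594.15 K. At constant volume, ΔS = nC_V ln(T₂/T₁) with C_V = 5R/2 = 20.79 J mol⁻¹ K⁻¹.
ΔS = 6.47 × 20.79 × ln(594.15/228.35) = 129 J/K.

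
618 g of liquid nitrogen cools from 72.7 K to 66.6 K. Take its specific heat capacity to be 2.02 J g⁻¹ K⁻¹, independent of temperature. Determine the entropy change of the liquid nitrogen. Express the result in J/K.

ΔS = -109 J/K

ΔS = ∫dQ_rev/T = m c ln(T₂/T₁) = 618 × 2.02 × ln(66.6/72.7) = -109 J/K.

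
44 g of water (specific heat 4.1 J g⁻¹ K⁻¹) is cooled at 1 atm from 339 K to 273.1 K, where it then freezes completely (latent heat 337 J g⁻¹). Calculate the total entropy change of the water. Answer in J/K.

Cooling step: ΔS₁ = m c ln(T_tr/T_i) = 44 × 4.1 × ln(273.1/339) = -39 J/K.
Phase change: ΔS₂ = −mL/T_tr = −44 × 337 / 273.1 = -54.3 J/K.
ΔS_total = (-39) + (-54.3) = -93.3 J/K.

ΔS = -93.3 J/K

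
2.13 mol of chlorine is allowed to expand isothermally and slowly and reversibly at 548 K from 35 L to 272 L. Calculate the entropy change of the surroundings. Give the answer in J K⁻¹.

For an isothermal ideal gas ΔS_gas = nR ln(V₂/V₁) = 2.13 × 8.314 × ln(272/35) = 36.3 J/K.
The process is reversible, so ΔS_surr = −ΔS_gas = -36.3 J/K and ΔS_universe = 0.

ΔS_surr = -36.3 J/K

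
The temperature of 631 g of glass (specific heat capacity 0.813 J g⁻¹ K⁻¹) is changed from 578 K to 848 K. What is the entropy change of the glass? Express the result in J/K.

ΔS = 197 J/K

ΔS = ∫dQ_rev/T = m c ln(T₂/T₁) = 631 × 0.813 × ln(848/578) = 197 J/K.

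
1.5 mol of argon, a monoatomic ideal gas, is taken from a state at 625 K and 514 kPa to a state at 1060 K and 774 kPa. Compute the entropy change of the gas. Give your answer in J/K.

ΔS = nC_p ln(T₂/T₁) − nR ln(P₂/P₁), with C_p = 5R/2 = 20.79 J mol⁻¹ K⁻¹ for a monoatomic ideal gas.
ΔS = 1.5 × [20.79 × ln(1060/625) − 8.314 × ln(774/514)] = 11.4 J/K.

ΔS = 11.4 J/K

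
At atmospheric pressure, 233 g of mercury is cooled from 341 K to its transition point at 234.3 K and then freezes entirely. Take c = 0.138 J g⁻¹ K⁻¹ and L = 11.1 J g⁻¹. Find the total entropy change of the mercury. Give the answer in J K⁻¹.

ΔS = -23.1 J/K

Cooling step: ΔS₁ = m c ln(T_tr/T_i) = 233 × 0.138 × ln(234.3/341) = -12.07 J/K.
Phase change: ΔS₂ = −mL/T_tr = −233 × 11.1 / 234.3 = -11.04 J/K.
ΔS_total = (-12.07) + (-11.04) = -23.1 J/K.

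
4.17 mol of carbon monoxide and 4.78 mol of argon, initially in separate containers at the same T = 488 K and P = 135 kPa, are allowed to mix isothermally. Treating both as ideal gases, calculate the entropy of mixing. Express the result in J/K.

ΔS_mix = 51.4 J/K

Mole fractions: x_A = 4.17/8.95 = 0.466, x_B = 0.534.
ΔS_mix = −R(n_A ln x_A + n_B ln x_B) = −8.314 × (4.17 ln 0.466 + 4.78 ln 0.534) = 51.4 J/K.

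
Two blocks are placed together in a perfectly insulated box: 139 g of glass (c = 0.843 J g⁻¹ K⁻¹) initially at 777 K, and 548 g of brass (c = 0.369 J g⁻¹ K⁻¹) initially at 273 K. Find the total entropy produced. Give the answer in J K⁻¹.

ΔS_total = 42.6 J/K

Energy balance: T_f = (m₁c₁T₁ + m₂c₂T₂)/(m₁c₁ + m₂c₂) = 457.91 K.
ΔS₁ = m₁c₁ ln(T_f/T₁) = 117.177 × ln(457.91/777) = -61.96 J/K.
ΔS₂ = m₂c₂ ln(T_f/T₂) = 202.212 × ln(457.91/273) = 104.6 J/K.
ΔS_total = -61.96 + 104.6 = 42.6 J/K.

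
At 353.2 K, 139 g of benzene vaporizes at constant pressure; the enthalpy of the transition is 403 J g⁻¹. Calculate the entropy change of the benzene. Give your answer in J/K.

ΔS = 159 J/K

Heat absorbed by the substance: Q = mL = 139 × 403 = 56017 J.
At constant T, ΔS = Q_rev/T = 56017 / 353.2 = 159 J/K.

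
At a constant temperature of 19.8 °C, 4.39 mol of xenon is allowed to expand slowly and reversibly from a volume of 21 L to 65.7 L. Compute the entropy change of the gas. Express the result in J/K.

For an isothermal ideal gas ΔS_gas = nR ln(V₂/V₁) = 4.39 × 8.314 × ln(65.7/21) = 41.6 J/K.

ΔS_gas = 41.6 J/K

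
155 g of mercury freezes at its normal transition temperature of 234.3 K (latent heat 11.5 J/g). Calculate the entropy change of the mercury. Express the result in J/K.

ΔS = -7.61 J/K

Heat released by the substance: Q = −mL = −155 × 11.5 = −1782.5 J.
At constant T, ΔS = Q_rev/T = −1782.5 / 234.3 = -7.61 J/K.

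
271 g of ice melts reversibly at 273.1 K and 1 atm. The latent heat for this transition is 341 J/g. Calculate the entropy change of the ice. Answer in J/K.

ΔS = 338 J/K

Heat absorbed by the substance: Q = mL = 271 × 341 = 92411 J.
At constant T, ΔS = Q_rev/T = 92411 / 273.1 = 338 J/K.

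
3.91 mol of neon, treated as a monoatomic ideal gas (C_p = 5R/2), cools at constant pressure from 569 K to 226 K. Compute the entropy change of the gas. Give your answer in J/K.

At constant pressure, ΔS = nC_p ln(T₂/T₁) with C_p = 5R/2 = 20.79 J mol⁻¹ K⁻¹.
ΔS = 3.91 × 20.79 × ln(226/569) = -75 J/K.

ΔS = -75 J/K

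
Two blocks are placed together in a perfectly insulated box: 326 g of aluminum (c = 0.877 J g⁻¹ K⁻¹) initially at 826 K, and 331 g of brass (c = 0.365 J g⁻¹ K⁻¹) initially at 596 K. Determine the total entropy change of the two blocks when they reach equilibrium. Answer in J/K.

ΔS_total = 4.31 J/K

Energy balance: T_f = (m₁c₁T₁ + m₂c₂T₂)/(m₁c₁ + m₂c₂) = 757.68 K.
ΔS₁ = m₁c₁ ln(T_f/T₁) = 285.902 × ln(757.68/826) = -24.6835 J/K.
ΔS₂ = m₂c₂ ln(T_f/T₂) = 120.815 × ln(757.68/596) = 28.9979 J/K.
ΔS_total = -24.6835 + 28.9979 = 4.31 J/K.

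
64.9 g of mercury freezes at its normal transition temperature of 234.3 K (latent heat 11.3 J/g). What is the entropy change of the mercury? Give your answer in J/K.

Heat released by the substance: Q = −mL = −64.9 × 11.3 = −733.37 J.
At constant T, ΔS = Q_rev/T = −733.37 / 234.3 = -3.13 J/K.

ΔS = -3.13 J/K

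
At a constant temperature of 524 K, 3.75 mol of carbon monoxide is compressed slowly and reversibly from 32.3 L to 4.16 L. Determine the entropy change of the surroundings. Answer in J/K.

For an isothermal ideal gas ΔS_gas = nR ln(V₂/V₁) = 3.75 × 8.314 × ln(4.16/32.3) = -63.9 J/K.
The process is reversible, so ΔS_surr = −ΔS_gas = 63.9 J/K and ΔS_universe = 0.

ΔS_surr = 63.9 J/K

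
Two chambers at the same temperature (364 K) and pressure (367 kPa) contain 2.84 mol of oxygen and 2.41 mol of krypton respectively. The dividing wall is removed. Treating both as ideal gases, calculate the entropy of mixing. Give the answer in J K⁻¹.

ΔS_mix = 30.1 J/K

Mole fractions: x_A = 2.84/5.25 = 0.541, x_B = 0.459.
ΔS_mix = −R(n_A ln x_A + n_B ln x_B) = −8.314 × (2.84 ln 0.541 + 2.41 ln 0.459) = 30.1 J/K.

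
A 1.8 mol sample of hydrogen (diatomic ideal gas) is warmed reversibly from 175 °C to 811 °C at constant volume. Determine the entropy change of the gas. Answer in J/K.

In kelvin: T₁ = 448.15 K, T₂ = 1084.15 K. At constant volume, ΔS = nC_V ln(T₂/T₁) with C_V = 5R/2 = 20.79 J mol⁻¹ K⁻¹.
ΔS = 1.8 × 20.79 × ln(1084.15/448.15) = 33.1 J/K.

ΔS = 33.1 J/K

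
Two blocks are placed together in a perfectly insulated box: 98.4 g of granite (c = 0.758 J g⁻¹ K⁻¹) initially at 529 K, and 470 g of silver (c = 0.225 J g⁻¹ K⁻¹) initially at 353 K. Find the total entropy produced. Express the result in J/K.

Energy balance: T_f = (m₁c₁T₁ + m₂c₂T₂)/(m₁c₁ + m₂c₂) = 425.79 K.
ΔS₁ = m₁c₁ ln(T_f/T₁) = 74.5872 × ln(425.79/529) = -16.19 J/K.
ΔS₂ = m₂c₂ ln(T_f/T₂) = 105.75 × ln(425.79/353) = 19.83 J/K.
ΔS_total = -16.19 + 19.83 = 3.64 J/K.

ΔS_total = 3.64 J/K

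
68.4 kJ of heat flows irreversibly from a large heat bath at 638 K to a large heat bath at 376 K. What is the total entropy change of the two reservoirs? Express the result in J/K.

ΔS_total = 74.7 J/K

ΔS_hot = −Q/T_H = −68400/638 = -107.2 J/K and ΔS_cold = +Q/T_C = 68400/376 = 181.9 J/K.
ΔS_total = -107.2 + 181.9 = 74.7 J/K, positive as the second law requires.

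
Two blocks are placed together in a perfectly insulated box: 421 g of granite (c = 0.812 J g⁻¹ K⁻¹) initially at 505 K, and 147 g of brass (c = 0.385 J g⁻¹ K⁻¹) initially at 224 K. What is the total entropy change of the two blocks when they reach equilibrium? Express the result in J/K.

Energy balance: T_f = (m₁c₁T₁ + m₂c₂T₂)/(m₁c₁ + m₂c₂) = 465.09 K.
ΔS₁ = m₁c₁ ln(T_f/T₁) = 341.852 × ln(465.09/505) = -28.15 J/K.
ΔS₂ = m₂c₂ ln(T_f/T₂) = 56.595 × ln(465.09/224) = 41.35 J/K.
ΔS_total = -28.15 + 41.35 = 13.2 J/K.

ΔS_total = 13.2 J/K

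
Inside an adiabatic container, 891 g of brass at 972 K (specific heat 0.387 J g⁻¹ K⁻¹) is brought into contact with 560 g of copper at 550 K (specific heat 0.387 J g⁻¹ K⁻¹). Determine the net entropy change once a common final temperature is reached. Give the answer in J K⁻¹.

ΔS_total = 20.4 J/K

Energy balance: T_f = (m₁c₁T₁ + m₂c₂T₂)/(m₁c₁ + m₂c₂) = 809.13 K.
ΔS₁ = m₁c₁ ln(T_f/T₁) = 344.817 × ln(809.13/972) = -63.24 J/K.
ΔS₂ = m₂c₂ ln(T_f/T₂) = 216.72 × ln(809.13/550) = 83.66 J/K.
ΔS_total = -63.24 + 83.66 = 20.4 J/K.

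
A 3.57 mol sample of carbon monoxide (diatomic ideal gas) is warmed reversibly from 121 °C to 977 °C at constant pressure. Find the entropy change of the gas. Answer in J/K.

ΔS = 120 J/K

In kelvin: T₁ = 394.15 K, T₂ = 1250.15 K. At constant pressure, ΔS = nC_p ln(T₂/T₁) with C_p = 7R/2 = 29.1 J mol⁻¹ K⁻¹.
ΔS = 3.57 × 29.1 × ln(1250.15/394.15) = 120 J/K.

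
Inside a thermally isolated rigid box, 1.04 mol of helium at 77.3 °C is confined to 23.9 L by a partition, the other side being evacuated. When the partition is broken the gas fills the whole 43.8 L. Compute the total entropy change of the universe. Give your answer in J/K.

For an ideal gas in free expansion Q = 0 and W = 0, so T is unchanged.
Entropy is a state function; using a reversible isothermal path, ΔS_gas = nR ln(V₂/V₁) = 1.04 × 8.314 × ln(43.8/23.9) = 5.24 J/K.
The insulated surroundings exchange no heat, so ΔS_surr = 0 and ΔS_universe = ΔS_gas.

ΔS_universe = 5.24 J/K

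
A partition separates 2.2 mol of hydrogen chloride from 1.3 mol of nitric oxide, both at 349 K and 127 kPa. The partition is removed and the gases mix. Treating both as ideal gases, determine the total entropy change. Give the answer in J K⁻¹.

Mole fractions: x_A = 2.2/3.5 = 0.629, x_B = 0.371.
ΔS_mix = −R(n_A ln x_A + n_B ln x_B) = −8.314 × (2.2 ln 0.629 + 1.3 ln 0.371) = 19.2 J/K.

ΔS_mix = 19.2 J/K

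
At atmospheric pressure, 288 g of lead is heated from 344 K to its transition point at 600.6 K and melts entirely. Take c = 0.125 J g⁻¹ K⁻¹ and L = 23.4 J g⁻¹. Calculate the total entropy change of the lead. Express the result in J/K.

ΔS = 31.3 J/K

Warming step: ΔS₁ = m c ln(T_tr/T_i) = 288 × 0.125 × ln(600.6/344) = 20.06 J/K.
Phase change: ΔS₂ = +mL/T_tr = 288 × 23.4 / 600.6 = 11.22 J/K.
ΔS_total = (20.06) + (11.22) = 31.3 J/K.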